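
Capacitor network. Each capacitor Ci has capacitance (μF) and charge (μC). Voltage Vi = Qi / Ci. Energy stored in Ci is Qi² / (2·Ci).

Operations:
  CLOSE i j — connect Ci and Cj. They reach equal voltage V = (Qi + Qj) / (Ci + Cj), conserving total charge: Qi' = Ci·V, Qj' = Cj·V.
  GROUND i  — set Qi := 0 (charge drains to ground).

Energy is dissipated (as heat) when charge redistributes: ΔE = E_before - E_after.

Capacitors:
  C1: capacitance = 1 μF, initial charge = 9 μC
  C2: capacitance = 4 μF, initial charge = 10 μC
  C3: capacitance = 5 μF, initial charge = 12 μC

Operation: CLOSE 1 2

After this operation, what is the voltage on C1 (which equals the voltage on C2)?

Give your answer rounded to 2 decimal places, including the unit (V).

Initial: C1(1μF, Q=9μC, V=9.00V), C2(4μF, Q=10μC, V=2.50V), C3(5μF, Q=12μC, V=2.40V)
Op 1: CLOSE 1-2: Q_total=19.00, C_total=5.00, V=3.80; Q1=3.80, Q2=15.20; dissipated=16.900

Answer: 3.80 V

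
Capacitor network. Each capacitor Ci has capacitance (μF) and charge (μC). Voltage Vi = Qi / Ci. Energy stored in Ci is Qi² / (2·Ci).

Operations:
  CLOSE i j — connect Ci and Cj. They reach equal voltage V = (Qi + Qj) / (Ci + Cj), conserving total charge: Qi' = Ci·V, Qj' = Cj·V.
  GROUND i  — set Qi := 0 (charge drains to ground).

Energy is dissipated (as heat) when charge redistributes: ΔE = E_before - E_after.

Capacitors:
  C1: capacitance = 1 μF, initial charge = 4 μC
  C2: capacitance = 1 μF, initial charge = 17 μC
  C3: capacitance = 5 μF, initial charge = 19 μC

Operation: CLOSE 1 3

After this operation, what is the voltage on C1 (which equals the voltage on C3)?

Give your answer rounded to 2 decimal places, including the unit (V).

Initial: C1(1μF, Q=4μC, V=4.00V), C2(1μF, Q=17μC, V=17.00V), C3(5μF, Q=19μC, V=3.80V)
Op 1: CLOSE 1-3: Q_total=23.00, C_total=6.00, V=3.83; Q1=3.83, Q3=19.17; dissipated=0.017

Answer: 3.83 V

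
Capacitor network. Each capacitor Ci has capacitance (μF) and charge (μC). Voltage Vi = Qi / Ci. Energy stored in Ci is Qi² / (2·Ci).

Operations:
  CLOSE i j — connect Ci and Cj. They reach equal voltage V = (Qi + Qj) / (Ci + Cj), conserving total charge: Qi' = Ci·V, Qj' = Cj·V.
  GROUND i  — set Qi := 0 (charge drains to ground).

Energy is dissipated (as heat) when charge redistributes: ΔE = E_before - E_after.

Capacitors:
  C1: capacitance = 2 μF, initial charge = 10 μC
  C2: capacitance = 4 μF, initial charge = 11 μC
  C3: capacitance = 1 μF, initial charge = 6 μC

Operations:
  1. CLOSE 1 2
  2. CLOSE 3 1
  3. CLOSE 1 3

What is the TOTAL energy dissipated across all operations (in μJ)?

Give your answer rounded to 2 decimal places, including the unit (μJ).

Initial: C1(2μF, Q=10μC, V=5.00V), C2(4μF, Q=11μC, V=2.75V), C3(1μF, Q=6μC, V=6.00V)
Op 1: CLOSE 1-2: Q_total=21.00, C_total=6.00, V=3.50; Q1=7.00, Q2=14.00; dissipated=3.375
Op 2: CLOSE 3-1: Q_total=13.00, C_total=3.00, V=4.33; Q3=4.33, Q1=8.67; dissipated=2.083
Op 3: CLOSE 1-3: Q_total=13.00, C_total=3.00, V=4.33; Q1=8.67, Q3=4.33; dissipated=0.000
Total dissipated: 5.458 μJ

Answer: 5.46 μJ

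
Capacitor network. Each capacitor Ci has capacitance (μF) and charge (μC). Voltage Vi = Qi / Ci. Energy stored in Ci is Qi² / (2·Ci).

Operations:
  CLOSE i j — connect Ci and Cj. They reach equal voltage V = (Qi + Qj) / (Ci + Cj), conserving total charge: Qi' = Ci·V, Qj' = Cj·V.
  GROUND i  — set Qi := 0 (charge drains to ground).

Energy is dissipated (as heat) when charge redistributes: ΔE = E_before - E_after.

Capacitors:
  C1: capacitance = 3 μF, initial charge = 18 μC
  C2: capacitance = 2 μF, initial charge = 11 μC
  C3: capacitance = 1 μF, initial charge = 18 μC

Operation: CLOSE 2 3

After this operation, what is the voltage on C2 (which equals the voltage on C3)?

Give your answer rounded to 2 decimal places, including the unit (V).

Answer: 9.67 V

Derivation:
Initial: C1(3μF, Q=18μC, V=6.00V), C2(2μF, Q=11μC, V=5.50V), C3(1μF, Q=18μC, V=18.00V)
Op 1: CLOSE 2-3: Q_total=29.00, C_total=3.00, V=9.67; Q2=19.33, Q3=9.67; dissipated=52.083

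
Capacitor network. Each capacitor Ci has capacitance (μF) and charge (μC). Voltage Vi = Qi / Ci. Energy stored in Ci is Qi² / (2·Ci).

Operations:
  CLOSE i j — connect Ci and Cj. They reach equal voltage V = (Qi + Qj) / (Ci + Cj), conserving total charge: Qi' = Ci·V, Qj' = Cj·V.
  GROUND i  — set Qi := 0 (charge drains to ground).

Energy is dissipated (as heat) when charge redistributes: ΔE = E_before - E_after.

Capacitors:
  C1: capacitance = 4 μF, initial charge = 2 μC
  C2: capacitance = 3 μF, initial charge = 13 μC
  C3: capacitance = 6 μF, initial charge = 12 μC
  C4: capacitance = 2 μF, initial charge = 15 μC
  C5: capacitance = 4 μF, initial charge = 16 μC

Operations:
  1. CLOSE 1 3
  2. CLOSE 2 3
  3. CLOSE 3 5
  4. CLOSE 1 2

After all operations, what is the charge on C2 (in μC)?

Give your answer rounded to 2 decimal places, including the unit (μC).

Answer: 5.46 μC

Derivation:
Initial: C1(4μF, Q=2μC, V=0.50V), C2(3μF, Q=13μC, V=4.33V), C3(6μF, Q=12μC, V=2.00V), C4(2μF, Q=15μC, V=7.50V), C5(4μF, Q=16μC, V=4.00V)
Op 1: CLOSE 1-3: Q_total=14.00, C_total=10.00, V=1.40; Q1=5.60, Q3=8.40; dissipated=2.700
Op 2: CLOSE 2-3: Q_total=21.40, C_total=9.00, V=2.38; Q2=7.13, Q3=14.27; dissipated=8.604
Op 3: CLOSE 3-5: Q_total=30.27, C_total=10.00, V=3.03; Q3=18.16, Q5=12.11; dissipated=3.158
Op 4: CLOSE 1-2: Q_total=12.73, C_total=7.00, V=1.82; Q1=7.28, Q2=5.46; dissipated=0.819
Final charges: Q1=7.28, Q2=5.46, Q3=18.16, Q4=15.00, Q5=12.11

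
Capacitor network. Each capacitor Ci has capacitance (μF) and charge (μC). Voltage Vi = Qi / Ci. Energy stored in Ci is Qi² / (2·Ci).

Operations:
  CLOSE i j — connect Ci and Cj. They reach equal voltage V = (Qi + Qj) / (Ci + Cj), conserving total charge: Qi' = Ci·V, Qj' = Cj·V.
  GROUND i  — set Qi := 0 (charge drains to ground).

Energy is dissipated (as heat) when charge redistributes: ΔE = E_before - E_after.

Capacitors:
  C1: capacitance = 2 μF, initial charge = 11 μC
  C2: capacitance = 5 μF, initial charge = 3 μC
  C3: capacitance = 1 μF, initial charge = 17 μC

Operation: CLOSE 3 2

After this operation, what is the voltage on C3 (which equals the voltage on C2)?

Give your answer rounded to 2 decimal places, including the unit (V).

Initial: C1(2μF, Q=11μC, V=5.50V), C2(5μF, Q=3μC, V=0.60V), C3(1μF, Q=17μC, V=17.00V)
Op 1: CLOSE 3-2: Q_total=20.00, C_total=6.00, V=3.33; Q3=3.33, Q2=16.67; dissipated=112.067

Answer: 3.33 V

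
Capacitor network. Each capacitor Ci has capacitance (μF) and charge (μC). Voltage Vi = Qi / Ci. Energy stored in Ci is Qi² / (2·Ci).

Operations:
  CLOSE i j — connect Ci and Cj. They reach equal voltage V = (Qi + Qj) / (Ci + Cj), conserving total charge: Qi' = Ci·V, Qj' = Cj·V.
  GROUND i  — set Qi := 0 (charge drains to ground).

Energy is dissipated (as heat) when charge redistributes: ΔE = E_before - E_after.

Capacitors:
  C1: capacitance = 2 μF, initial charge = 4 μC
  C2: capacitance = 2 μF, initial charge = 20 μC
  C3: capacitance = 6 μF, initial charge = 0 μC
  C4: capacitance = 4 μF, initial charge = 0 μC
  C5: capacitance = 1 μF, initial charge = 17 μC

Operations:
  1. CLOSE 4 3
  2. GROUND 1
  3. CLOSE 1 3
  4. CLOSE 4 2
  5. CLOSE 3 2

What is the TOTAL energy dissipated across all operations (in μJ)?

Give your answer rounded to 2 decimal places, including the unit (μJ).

Answer: 79.00 μJ

Derivation:
Initial: C1(2μF, Q=4μC, V=2.00V), C2(2μF, Q=20μC, V=10.00V), C3(6μF, Q=0μC, V=0.00V), C4(4μF, Q=0μC, V=0.00V), C5(1μF, Q=17μC, V=17.00V)
Op 1: CLOSE 4-3: Q_total=0.00, C_total=10.00, V=0.00; Q4=0.00, Q3=0.00; dissipated=0.000
Op 2: GROUND 1: Q1=0; energy lost=4.000
Op 3: CLOSE 1-3: Q_total=0.00, C_total=8.00, V=0.00; Q1=0.00, Q3=0.00; dissipated=0.000
Op 4: CLOSE 4-2: Q_total=20.00, C_total=6.00, V=3.33; Q4=13.33, Q2=6.67; dissipated=66.667
Op 5: CLOSE 3-2: Q_total=6.67, C_total=8.00, V=0.83; Q3=5.00, Q2=1.67; dissipated=8.333
Total dissipated: 79.000 μJ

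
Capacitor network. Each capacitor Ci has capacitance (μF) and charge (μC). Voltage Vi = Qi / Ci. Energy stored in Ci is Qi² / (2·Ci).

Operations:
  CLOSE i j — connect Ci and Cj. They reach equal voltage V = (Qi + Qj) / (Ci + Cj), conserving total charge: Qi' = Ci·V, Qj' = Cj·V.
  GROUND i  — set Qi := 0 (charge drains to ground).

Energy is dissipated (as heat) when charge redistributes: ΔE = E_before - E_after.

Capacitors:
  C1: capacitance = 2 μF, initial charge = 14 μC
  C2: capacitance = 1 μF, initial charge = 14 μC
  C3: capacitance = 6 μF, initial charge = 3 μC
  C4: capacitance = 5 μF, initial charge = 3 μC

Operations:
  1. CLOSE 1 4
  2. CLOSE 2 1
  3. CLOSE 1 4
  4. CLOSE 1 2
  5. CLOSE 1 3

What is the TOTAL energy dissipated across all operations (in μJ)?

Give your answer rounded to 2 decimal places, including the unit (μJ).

Answer: 98.74 μJ

Derivation:
Initial: C1(2μF, Q=14μC, V=7.00V), C2(1μF, Q=14μC, V=14.00V), C3(6μF, Q=3μC, V=0.50V), C4(5μF, Q=3μC, V=0.60V)
Op 1: CLOSE 1-4: Q_total=17.00, C_total=7.00, V=2.43; Q1=4.86, Q4=12.14; dissipated=29.257
Op 2: CLOSE 2-1: Q_total=18.86, C_total=3.00, V=6.29; Q2=6.29, Q1=12.57; dissipated=44.633
Op 3: CLOSE 1-4: Q_total=24.71, C_total=7.00, V=3.53; Q1=7.06, Q4=17.65; dissipated=10.627
Op 4: CLOSE 1-2: Q_total=13.35, C_total=3.00, V=4.45; Q1=8.90, Q2=4.45; dissipated=2.530
Op 5: CLOSE 1-3: Q_total=11.90, C_total=8.00, V=1.49; Q1=2.97, Q3=8.92; dissipated=11.696
Total dissipated: 98.743 μJ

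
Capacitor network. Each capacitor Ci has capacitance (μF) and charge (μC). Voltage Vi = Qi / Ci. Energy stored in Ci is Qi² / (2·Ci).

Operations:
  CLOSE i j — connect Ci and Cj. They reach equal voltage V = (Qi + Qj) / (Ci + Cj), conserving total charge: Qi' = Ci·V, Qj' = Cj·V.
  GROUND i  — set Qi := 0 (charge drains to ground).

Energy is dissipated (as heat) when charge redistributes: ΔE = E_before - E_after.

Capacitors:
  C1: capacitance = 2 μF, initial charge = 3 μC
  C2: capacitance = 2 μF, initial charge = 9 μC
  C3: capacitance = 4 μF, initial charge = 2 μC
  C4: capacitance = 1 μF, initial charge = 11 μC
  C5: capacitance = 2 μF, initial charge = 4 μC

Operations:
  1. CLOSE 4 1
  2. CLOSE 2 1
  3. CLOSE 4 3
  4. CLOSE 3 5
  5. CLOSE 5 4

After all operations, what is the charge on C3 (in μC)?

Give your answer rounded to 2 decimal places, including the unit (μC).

Answer: 6.22 μC

Derivation:
Initial: C1(2μF, Q=3μC, V=1.50V), C2(2μF, Q=9μC, V=4.50V), C3(4μF, Q=2μC, V=0.50V), C4(1μF, Q=11μC, V=11.00V), C5(2μF, Q=4μC, V=2.00V)
Op 1: CLOSE 4-1: Q_total=14.00, C_total=3.00, V=4.67; Q4=4.67, Q1=9.33; dissipated=30.083
Op 2: CLOSE 2-1: Q_total=18.33, C_total=4.00, V=4.58; Q2=9.17, Q1=9.17; dissipated=0.014
Op 3: CLOSE 4-3: Q_total=6.67, C_total=5.00, V=1.33; Q4=1.33, Q3=5.33; dissipated=6.944
Op 4: CLOSE 3-5: Q_total=9.33, C_total=6.00, V=1.56; Q3=6.22, Q5=3.11; dissipated=0.296
Op 5: CLOSE 5-4: Q_total=4.44, C_total=3.00, V=1.48; Q5=2.96, Q4=1.48; dissipated=0.016
Final charges: Q1=9.17, Q2=9.17, Q3=6.22, Q4=1.48, Q5=2.96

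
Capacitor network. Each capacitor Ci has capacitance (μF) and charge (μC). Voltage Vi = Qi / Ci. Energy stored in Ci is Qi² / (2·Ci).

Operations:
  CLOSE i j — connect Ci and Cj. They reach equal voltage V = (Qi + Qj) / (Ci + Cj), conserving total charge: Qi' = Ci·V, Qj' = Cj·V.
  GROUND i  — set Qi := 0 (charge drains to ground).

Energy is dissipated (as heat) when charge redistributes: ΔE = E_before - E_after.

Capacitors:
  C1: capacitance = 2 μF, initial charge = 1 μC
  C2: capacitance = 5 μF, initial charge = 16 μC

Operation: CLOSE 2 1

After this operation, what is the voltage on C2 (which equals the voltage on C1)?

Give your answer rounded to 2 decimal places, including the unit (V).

Initial: C1(2μF, Q=1μC, V=0.50V), C2(5μF, Q=16μC, V=3.20V)
Op 1: CLOSE 2-1: Q_total=17.00, C_total=7.00, V=2.43; Q2=12.14, Q1=4.86; dissipated=5.207

Answer: 2.43 V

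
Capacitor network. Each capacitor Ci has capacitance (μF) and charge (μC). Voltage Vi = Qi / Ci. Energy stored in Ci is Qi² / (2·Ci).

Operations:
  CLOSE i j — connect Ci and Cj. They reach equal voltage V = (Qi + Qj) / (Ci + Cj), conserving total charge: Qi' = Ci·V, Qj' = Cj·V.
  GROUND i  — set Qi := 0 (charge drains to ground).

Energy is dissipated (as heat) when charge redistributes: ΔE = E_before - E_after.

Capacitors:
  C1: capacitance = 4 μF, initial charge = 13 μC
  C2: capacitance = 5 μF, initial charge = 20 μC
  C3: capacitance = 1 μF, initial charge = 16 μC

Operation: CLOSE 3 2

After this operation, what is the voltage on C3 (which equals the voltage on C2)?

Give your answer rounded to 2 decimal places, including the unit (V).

Initial: C1(4μF, Q=13μC, V=3.25V), C2(5μF, Q=20μC, V=4.00V), C3(1μF, Q=16μC, V=16.00V)
Op 1: CLOSE 3-2: Q_total=36.00, C_total=6.00, V=6.00; Q3=6.00, Q2=30.00; dissipated=60.000

Answer: 6.00 V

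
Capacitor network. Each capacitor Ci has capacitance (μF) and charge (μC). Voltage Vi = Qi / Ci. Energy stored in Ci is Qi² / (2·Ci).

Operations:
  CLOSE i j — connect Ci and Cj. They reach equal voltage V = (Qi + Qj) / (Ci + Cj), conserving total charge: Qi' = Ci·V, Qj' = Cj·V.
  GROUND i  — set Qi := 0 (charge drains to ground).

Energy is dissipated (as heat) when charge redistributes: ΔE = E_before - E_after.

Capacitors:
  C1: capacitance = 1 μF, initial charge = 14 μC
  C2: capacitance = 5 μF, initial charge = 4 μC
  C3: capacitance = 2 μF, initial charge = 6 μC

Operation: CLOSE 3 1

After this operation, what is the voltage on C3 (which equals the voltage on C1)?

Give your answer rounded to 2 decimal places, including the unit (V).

Answer: 6.67 V

Derivation:
Initial: C1(1μF, Q=14μC, V=14.00V), C2(5μF, Q=4μC, V=0.80V), C3(2μF, Q=6μC, V=3.00V)
Op 1: CLOSE 3-1: Q_total=20.00, C_total=3.00, V=6.67; Q3=13.33, Q1=6.67; dissipated=40.333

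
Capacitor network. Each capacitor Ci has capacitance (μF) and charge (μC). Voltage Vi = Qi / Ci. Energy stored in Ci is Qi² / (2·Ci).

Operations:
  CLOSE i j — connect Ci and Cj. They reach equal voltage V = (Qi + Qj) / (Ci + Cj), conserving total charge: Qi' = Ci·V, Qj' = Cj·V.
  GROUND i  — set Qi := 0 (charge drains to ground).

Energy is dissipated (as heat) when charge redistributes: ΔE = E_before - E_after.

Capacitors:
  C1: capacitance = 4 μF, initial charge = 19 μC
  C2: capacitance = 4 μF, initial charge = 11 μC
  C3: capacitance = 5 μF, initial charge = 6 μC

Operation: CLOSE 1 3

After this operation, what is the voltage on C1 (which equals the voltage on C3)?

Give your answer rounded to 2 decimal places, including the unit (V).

Answer: 2.78 V

Derivation:
Initial: C1(4μF, Q=19μC, V=4.75V), C2(4μF, Q=11μC, V=2.75V), C3(5μF, Q=6μC, V=1.20V)
Op 1: CLOSE 1-3: Q_total=25.00, C_total=9.00, V=2.78; Q1=11.11, Q3=13.89; dissipated=14.003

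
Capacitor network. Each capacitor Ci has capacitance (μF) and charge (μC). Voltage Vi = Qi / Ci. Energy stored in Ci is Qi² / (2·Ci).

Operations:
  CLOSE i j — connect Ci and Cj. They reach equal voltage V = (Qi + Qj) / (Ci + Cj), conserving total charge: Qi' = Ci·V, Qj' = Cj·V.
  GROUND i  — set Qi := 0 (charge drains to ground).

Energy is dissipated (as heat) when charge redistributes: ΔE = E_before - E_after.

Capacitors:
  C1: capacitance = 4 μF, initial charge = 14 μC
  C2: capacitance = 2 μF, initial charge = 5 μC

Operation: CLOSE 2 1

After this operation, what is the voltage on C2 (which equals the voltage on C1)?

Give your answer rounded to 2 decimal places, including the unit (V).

Initial: C1(4μF, Q=14μC, V=3.50V), C2(2μF, Q=5μC, V=2.50V)
Op 1: CLOSE 2-1: Q_total=19.00, C_total=6.00, V=3.17; Q2=6.33, Q1=12.67; dissipated=0.667

Answer: 3.17 V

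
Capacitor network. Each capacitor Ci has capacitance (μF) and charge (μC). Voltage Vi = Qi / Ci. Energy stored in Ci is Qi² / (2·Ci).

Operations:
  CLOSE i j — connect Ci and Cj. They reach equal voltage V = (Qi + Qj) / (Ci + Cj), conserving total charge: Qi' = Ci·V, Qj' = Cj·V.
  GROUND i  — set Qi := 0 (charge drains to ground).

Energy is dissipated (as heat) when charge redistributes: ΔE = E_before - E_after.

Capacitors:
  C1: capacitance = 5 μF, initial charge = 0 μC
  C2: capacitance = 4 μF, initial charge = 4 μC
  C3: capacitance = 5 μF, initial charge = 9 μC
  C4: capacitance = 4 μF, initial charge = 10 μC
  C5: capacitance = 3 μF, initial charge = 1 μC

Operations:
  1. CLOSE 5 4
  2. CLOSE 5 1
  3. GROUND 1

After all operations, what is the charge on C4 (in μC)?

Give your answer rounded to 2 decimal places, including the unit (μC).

Initial: C1(5μF, Q=0μC, V=0.00V), C2(4μF, Q=4μC, V=1.00V), C3(5μF, Q=9μC, V=1.80V), C4(4μF, Q=10μC, V=2.50V), C5(3μF, Q=1μC, V=0.33V)
Op 1: CLOSE 5-4: Q_total=11.00, C_total=7.00, V=1.57; Q5=4.71, Q4=6.29; dissipated=4.024
Op 2: CLOSE 5-1: Q_total=4.71, C_total=8.00, V=0.59; Q5=1.77, Q1=2.95; dissipated=2.315
Op 3: GROUND 1: Q1=0; energy lost=0.868
Final charges: Q1=0.00, Q2=4.00, Q3=9.00, Q4=6.29, Q5=1.77

Answer: 6.29 μC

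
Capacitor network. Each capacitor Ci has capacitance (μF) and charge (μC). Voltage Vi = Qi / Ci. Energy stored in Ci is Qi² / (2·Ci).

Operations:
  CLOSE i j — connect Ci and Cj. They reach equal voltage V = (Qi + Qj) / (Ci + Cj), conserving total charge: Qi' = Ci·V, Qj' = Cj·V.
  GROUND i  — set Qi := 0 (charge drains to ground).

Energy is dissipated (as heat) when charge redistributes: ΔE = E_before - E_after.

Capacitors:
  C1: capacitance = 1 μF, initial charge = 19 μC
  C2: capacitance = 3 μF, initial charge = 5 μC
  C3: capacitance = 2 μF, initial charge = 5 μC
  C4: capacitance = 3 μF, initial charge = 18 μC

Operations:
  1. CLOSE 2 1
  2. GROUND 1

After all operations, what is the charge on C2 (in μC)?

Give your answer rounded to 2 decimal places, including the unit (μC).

Answer: 18.00 μC

Derivation:
Initial: C1(1μF, Q=19μC, V=19.00V), C2(3μF, Q=5μC, V=1.67V), C3(2μF, Q=5μC, V=2.50V), C4(3μF, Q=18μC, V=6.00V)
Op 1: CLOSE 2-1: Q_total=24.00, C_total=4.00, V=6.00; Q2=18.00, Q1=6.00; dissipated=112.667
Op 2: GROUND 1: Q1=0; energy lost=18.000
Final charges: Q1=0.00, Q2=18.00, Q3=5.00, Q4=18.00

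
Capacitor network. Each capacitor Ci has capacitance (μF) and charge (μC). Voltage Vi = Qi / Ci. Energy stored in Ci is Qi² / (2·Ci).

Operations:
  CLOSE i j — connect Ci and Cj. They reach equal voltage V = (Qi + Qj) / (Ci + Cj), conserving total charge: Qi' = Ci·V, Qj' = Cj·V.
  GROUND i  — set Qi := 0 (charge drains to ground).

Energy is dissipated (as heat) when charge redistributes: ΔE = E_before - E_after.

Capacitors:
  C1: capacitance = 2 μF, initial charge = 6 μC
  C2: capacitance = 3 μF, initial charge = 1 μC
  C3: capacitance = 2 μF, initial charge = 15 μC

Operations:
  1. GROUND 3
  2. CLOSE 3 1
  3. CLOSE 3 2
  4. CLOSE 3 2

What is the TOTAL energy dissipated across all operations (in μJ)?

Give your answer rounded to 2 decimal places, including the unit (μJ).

Initial: C1(2μF, Q=6μC, V=3.00V), C2(3μF, Q=1μC, V=0.33V), C3(2μF, Q=15μC, V=7.50V)
Op 1: GROUND 3: Q3=0; energy lost=56.250
Op 2: CLOSE 3-1: Q_total=6.00, C_total=4.00, V=1.50; Q3=3.00, Q1=3.00; dissipated=4.500
Op 3: CLOSE 3-2: Q_total=4.00, C_total=5.00, V=0.80; Q3=1.60, Q2=2.40; dissipated=0.817
Op 4: CLOSE 3-2: Q_total=4.00, C_total=5.00, V=0.80; Q3=1.60, Q2=2.40; dissipated=0.000
Total dissipated: 61.567 μJ

Answer: 61.57 μJ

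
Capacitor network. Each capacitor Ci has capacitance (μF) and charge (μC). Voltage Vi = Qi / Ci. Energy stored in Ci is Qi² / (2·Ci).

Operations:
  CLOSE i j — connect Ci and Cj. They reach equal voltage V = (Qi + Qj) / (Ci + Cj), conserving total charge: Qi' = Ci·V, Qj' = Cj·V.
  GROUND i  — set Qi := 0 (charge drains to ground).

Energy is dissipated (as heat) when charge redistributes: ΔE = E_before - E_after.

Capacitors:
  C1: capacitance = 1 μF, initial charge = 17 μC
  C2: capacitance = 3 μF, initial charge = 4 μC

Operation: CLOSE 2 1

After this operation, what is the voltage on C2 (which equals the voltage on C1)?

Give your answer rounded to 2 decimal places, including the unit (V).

Initial: C1(1μF, Q=17μC, V=17.00V), C2(3μF, Q=4μC, V=1.33V)
Op 1: CLOSE 2-1: Q_total=21.00, C_total=4.00, V=5.25; Q2=15.75, Q1=5.25; dissipated=92.042

Answer: 5.25 V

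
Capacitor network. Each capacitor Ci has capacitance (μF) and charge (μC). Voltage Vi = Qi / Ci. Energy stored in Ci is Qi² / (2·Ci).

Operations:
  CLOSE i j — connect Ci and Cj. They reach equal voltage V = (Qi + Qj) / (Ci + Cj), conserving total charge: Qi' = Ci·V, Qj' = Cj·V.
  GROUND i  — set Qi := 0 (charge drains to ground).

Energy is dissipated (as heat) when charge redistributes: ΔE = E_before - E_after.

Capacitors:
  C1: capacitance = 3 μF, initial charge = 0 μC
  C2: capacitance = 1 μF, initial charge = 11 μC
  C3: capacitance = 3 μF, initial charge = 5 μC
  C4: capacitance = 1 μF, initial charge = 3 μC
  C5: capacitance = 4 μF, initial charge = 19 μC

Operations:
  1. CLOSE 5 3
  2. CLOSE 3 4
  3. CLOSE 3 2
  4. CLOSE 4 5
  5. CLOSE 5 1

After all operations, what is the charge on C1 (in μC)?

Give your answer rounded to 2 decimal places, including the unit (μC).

Initial: C1(3μF, Q=0μC, V=0.00V), C2(1μF, Q=11μC, V=11.00V), C3(3μF, Q=5μC, V=1.67V), C4(1μF, Q=3μC, V=3.00V), C5(4μF, Q=19μC, V=4.75V)
Op 1: CLOSE 5-3: Q_total=24.00, C_total=7.00, V=3.43; Q5=13.71, Q3=10.29; dissipated=8.149
Op 2: CLOSE 3-4: Q_total=13.29, C_total=4.00, V=3.32; Q3=9.96, Q4=3.32; dissipated=0.069
Op 3: CLOSE 3-2: Q_total=20.96, C_total=4.00, V=5.24; Q3=15.72, Q2=5.24; dissipated=22.110
Op 4: CLOSE 4-5: Q_total=17.04, C_total=5.00, V=3.41; Q4=3.41, Q5=13.63; dissipated=0.005
Op 5: CLOSE 5-1: Q_total=13.63, C_total=7.00, V=1.95; Q5=7.79, Q1=5.84; dissipated=9.950
Final charges: Q1=5.84, Q2=5.24, Q3=15.72, Q4=3.41, Q5=7.79

Answer: 5.84 μC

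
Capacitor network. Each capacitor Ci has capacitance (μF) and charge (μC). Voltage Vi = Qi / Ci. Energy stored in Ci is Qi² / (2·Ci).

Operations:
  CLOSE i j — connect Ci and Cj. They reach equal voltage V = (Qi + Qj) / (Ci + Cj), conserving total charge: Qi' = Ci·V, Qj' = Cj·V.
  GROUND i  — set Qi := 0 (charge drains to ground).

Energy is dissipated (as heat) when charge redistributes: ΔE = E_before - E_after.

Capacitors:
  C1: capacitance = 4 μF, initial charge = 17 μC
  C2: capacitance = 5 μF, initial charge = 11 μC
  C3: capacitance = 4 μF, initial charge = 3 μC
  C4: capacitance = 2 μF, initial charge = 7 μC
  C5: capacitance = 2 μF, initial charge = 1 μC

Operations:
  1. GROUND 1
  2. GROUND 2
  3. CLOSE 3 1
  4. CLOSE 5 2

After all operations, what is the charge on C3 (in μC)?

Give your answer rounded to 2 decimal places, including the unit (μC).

Answer: 1.50 μC

Derivation:
Initial: C1(4μF, Q=17μC, V=4.25V), C2(5μF, Q=11μC, V=2.20V), C3(4μF, Q=3μC, V=0.75V), C4(2μF, Q=7μC, V=3.50V), C5(2μF, Q=1μC, V=0.50V)
Op 1: GROUND 1: Q1=0; energy lost=36.125
Op 2: GROUND 2: Q2=0; energy lost=12.100
Op 3: CLOSE 3-1: Q_total=3.00, C_total=8.00, V=0.38; Q3=1.50, Q1=1.50; dissipated=0.562
Op 4: CLOSE 5-2: Q_total=1.00, C_total=7.00, V=0.14; Q5=0.29, Q2=0.71; dissipated=0.179
Final charges: Q1=1.50, Q2=0.71, Q3=1.50, Q4=7.00, Q5=0.29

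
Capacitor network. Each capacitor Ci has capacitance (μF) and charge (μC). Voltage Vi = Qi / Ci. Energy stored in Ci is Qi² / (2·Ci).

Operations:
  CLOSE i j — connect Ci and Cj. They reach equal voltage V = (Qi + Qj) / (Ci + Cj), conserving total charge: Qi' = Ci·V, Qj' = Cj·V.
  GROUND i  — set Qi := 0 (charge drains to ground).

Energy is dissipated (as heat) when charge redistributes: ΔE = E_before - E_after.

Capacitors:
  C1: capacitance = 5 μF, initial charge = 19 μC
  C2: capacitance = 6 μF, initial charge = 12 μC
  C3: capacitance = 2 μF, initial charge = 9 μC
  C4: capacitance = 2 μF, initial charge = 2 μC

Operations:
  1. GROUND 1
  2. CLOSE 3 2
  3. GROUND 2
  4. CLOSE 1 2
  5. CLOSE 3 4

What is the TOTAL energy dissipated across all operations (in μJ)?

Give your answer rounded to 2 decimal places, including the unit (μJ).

Initial: C1(5μF, Q=19μC, V=3.80V), C2(6μF, Q=12μC, V=2.00V), C3(2μF, Q=9μC, V=4.50V), C4(2μF, Q=2μC, V=1.00V)
Op 1: GROUND 1: Q1=0; energy lost=36.100
Op 2: CLOSE 3-2: Q_total=21.00, C_total=8.00, V=2.62; Q3=5.25, Q2=15.75; dissipated=4.688
Op 3: GROUND 2: Q2=0; energy lost=20.672
Op 4: CLOSE 1-2: Q_total=0.00, C_total=11.00, V=0.00; Q1=0.00, Q2=0.00; dissipated=0.000
Op 5: CLOSE 3-4: Q_total=7.25, C_total=4.00, V=1.81; Q3=3.62, Q4=3.62; dissipated=1.320
Total dissipated: 62.780 μJ

Answer: 62.78 μJ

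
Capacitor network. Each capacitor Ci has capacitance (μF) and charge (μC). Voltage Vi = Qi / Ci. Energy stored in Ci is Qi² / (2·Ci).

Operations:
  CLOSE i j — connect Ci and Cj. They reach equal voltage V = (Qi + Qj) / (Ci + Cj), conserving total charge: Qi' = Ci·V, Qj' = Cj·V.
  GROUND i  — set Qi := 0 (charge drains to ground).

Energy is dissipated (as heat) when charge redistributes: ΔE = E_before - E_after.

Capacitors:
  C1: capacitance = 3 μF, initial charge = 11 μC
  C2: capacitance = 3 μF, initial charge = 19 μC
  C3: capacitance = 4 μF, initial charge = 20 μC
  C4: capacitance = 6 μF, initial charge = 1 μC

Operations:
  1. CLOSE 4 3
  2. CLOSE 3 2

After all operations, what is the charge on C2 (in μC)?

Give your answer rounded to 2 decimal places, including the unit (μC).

Answer: 11.74 μC

Derivation:
Initial: C1(3μF, Q=11μC, V=3.67V), C2(3μF, Q=19μC, V=6.33V), C3(4μF, Q=20μC, V=5.00V), C4(6μF, Q=1μC, V=0.17V)
Op 1: CLOSE 4-3: Q_total=21.00, C_total=10.00, V=2.10; Q4=12.60, Q3=8.40; dissipated=28.033
Op 2: CLOSE 3-2: Q_total=27.40, C_total=7.00, V=3.91; Q3=15.66, Q2=11.74; dissipated=15.361
Final charges: Q1=11.00, Q2=11.74, Q3=15.66, Q4=12.60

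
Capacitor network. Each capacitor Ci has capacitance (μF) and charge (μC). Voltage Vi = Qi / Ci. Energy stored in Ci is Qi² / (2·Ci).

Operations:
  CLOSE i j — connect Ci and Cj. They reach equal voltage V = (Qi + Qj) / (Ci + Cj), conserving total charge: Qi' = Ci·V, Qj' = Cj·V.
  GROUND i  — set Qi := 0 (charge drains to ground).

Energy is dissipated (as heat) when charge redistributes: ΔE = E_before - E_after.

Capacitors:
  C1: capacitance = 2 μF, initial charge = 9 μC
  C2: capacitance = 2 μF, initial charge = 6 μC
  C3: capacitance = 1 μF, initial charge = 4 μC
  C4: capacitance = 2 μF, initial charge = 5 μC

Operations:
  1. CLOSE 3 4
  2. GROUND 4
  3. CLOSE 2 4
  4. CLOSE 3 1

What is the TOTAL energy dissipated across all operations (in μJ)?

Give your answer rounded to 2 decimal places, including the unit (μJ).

Answer: 15.00 μJ

Derivation:
Initial: C1(2μF, Q=9μC, V=4.50V), C2(2μF, Q=6μC, V=3.00V), C3(1μF, Q=4μC, V=4.00V), C4(2μF, Q=5μC, V=2.50V)
Op 1: CLOSE 3-4: Q_total=9.00, C_total=3.00, V=3.00; Q3=3.00, Q4=6.00; dissipated=0.750
Op 2: GROUND 4: Q4=0; energy lost=9.000
Op 3: CLOSE 2-4: Q_total=6.00, C_total=4.00, V=1.50; Q2=3.00, Q4=3.00; dissipated=4.500
Op 4: CLOSE 3-1: Q_total=12.00, C_total=3.00, V=4.00; Q3=4.00, Q1=8.00; dissipated=0.750
Total dissipated: 15.000 μJ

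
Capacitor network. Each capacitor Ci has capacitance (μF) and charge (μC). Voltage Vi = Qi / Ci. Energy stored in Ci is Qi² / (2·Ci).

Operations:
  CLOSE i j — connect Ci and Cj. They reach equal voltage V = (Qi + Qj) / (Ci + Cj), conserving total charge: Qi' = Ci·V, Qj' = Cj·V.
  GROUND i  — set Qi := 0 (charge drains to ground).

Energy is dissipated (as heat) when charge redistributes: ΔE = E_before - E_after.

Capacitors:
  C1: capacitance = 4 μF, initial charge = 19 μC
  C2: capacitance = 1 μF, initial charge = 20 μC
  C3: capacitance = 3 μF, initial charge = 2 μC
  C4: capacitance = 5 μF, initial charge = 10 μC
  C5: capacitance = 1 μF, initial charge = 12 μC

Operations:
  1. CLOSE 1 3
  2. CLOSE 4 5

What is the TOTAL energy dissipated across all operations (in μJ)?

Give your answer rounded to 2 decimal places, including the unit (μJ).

Answer: 55.96 μJ

Derivation:
Initial: C1(4μF, Q=19μC, V=4.75V), C2(1μF, Q=20μC, V=20.00V), C3(3μF, Q=2μC, V=0.67V), C4(5μF, Q=10μC, V=2.00V), C5(1μF, Q=12μC, V=12.00V)
Op 1: CLOSE 1-3: Q_total=21.00, C_total=7.00, V=3.00; Q1=12.00, Q3=9.00; dissipated=14.292
Op 2: CLOSE 4-5: Q_total=22.00, C_total=6.00, V=3.67; Q4=18.33, Q5=3.67; dissipated=41.667
Total dissipated: 55.958 μJ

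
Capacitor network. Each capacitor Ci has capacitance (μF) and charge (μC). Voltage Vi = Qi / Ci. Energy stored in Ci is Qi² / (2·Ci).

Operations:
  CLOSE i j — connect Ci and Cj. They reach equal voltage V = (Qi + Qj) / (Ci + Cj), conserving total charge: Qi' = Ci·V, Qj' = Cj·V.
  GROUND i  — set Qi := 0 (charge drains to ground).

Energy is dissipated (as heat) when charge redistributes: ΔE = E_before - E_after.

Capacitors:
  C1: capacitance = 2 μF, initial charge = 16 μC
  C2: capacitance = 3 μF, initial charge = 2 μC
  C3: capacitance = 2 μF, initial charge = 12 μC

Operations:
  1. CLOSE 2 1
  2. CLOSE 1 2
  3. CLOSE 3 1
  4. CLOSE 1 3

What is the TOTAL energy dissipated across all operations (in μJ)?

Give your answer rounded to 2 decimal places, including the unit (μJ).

Initial: C1(2μF, Q=16μC, V=8.00V), C2(3μF, Q=2μC, V=0.67V), C3(2μF, Q=12μC, V=6.00V)
Op 1: CLOSE 2-1: Q_total=18.00, C_total=5.00, V=3.60; Q2=10.80, Q1=7.20; dissipated=32.267
Op 2: CLOSE 1-2: Q_total=18.00, C_total=5.00, V=3.60; Q1=7.20, Q2=10.80; dissipated=0.000
Op 3: CLOSE 3-1: Q_total=19.20, C_total=4.00, V=4.80; Q3=9.60, Q1=9.60; dissipated=2.880
Op 4: CLOSE 1-3: Q_total=19.20, C_total=4.00, V=4.80; Q1=9.60, Q3=9.60; dissipated=0.000
Total dissipated: 35.147 μJ

Answer: 35.15 μJ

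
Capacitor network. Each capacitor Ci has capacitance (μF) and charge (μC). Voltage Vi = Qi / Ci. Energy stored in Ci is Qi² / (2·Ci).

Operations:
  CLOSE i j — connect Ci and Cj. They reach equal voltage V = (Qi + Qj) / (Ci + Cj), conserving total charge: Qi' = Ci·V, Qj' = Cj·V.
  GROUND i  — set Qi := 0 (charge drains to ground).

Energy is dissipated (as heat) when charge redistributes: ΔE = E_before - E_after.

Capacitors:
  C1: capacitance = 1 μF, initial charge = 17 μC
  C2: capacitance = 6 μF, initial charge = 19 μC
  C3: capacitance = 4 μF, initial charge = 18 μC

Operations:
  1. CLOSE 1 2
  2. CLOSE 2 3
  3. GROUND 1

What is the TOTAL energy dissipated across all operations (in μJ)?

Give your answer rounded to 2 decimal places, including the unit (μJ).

Initial: C1(1μF, Q=17μC, V=17.00V), C2(6μF, Q=19μC, V=3.17V), C3(4μF, Q=18μC, V=4.50V)
Op 1: CLOSE 1-2: Q_total=36.00, C_total=7.00, V=5.14; Q1=5.14, Q2=30.86; dissipated=82.012
Op 2: CLOSE 2-3: Q_total=48.86, C_total=10.00, V=4.89; Q2=29.31, Q3=19.54; dissipated=0.496
Op 3: GROUND 1: Q1=0; energy lost=13.224
Total dissipated: 95.732 μJ

Answer: 95.73 μJ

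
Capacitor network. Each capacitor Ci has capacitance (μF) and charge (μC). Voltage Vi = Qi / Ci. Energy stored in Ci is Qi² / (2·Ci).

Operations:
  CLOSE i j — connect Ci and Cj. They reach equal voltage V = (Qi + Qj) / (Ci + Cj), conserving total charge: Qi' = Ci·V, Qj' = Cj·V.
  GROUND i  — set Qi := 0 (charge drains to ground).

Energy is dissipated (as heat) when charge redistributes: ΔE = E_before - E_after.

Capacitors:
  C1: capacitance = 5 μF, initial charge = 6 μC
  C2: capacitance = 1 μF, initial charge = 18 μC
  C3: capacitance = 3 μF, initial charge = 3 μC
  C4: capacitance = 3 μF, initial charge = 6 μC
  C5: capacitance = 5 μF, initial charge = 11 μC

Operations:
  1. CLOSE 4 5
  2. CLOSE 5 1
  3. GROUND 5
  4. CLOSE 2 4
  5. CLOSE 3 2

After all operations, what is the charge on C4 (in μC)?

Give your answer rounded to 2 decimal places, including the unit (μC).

Initial: C1(5μF, Q=6μC, V=1.20V), C2(1μF, Q=18μC, V=18.00V), C3(3μF, Q=3μC, V=1.00V), C4(3μF, Q=6μC, V=2.00V), C5(5μF, Q=11μC, V=2.20V)
Op 1: CLOSE 4-5: Q_total=17.00, C_total=8.00, V=2.12; Q4=6.38, Q5=10.62; dissipated=0.037
Op 2: CLOSE 5-1: Q_total=16.62, C_total=10.00, V=1.66; Q5=8.31, Q1=8.31; dissipated=1.070
Op 3: GROUND 5: Q5=0; energy lost=6.910
Op 4: CLOSE 2-4: Q_total=24.38, C_total=4.00, V=6.09; Q2=6.09, Q4=18.28; dissipated=94.506
Op 5: CLOSE 3-2: Q_total=9.09, C_total=4.00, V=2.27; Q3=6.82, Q2=2.27; dissipated=9.730
Final charges: Q1=8.31, Q2=2.27, Q3=6.82, Q4=18.28, Q5=0.00

Answer: 18.28 μC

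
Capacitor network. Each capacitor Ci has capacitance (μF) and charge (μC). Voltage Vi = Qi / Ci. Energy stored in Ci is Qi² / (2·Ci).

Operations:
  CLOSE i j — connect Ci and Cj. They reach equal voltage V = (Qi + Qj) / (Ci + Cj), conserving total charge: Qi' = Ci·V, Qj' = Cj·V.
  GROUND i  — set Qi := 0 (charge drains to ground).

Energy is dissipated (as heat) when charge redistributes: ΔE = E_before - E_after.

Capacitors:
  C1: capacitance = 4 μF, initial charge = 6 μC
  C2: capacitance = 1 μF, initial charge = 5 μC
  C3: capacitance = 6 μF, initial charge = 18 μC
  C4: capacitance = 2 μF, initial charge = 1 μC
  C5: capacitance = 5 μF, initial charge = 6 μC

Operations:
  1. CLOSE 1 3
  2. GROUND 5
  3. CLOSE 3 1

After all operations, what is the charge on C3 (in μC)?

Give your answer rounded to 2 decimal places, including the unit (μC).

Initial: C1(4μF, Q=6μC, V=1.50V), C2(1μF, Q=5μC, V=5.00V), C3(6μF, Q=18μC, V=3.00V), C4(2μF, Q=1μC, V=0.50V), C5(5μF, Q=6μC, V=1.20V)
Op 1: CLOSE 1-3: Q_total=24.00, C_total=10.00, V=2.40; Q1=9.60, Q3=14.40; dissipated=2.700
Op 2: GROUND 5: Q5=0; energy lost=3.600
Op 3: CLOSE 3-1: Q_total=24.00, C_total=10.00, V=2.40; Q3=14.40, Q1=9.60; dissipated=0.000
Final charges: Q1=9.60, Q2=5.00, Q3=14.40, Q4=1.00, Q5=0.00

Answer: 14.40 μC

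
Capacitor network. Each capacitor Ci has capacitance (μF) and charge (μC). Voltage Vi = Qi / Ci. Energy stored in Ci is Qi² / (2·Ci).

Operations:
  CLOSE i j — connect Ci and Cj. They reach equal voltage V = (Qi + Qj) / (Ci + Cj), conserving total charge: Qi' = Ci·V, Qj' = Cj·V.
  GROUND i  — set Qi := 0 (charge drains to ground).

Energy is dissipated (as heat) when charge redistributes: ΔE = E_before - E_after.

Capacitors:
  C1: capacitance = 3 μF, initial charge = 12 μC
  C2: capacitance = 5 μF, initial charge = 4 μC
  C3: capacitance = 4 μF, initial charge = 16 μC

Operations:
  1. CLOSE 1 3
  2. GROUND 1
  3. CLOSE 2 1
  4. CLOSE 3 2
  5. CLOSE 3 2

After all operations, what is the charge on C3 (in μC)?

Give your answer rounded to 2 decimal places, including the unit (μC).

Answer: 8.22 μC

Derivation:
Initial: C1(3μF, Q=12μC, V=4.00V), C2(5μF, Q=4μC, V=0.80V), C3(4μF, Q=16μC, V=4.00V)
Op 1: CLOSE 1-3: Q_total=28.00, C_total=7.00, V=4.00; Q1=12.00, Q3=16.00; dissipated=0.000
Op 2: GROUND 1: Q1=0; energy lost=24.000
Op 3: CLOSE 2-1: Q_total=4.00, C_total=8.00, V=0.50; Q2=2.50, Q1=1.50; dissipated=0.600
Op 4: CLOSE 3-2: Q_total=18.50, C_total=9.00, V=2.06; Q3=8.22, Q2=10.28; dissipated=13.611
Op 5: CLOSE 3-2: Q_total=18.50, C_total=9.00, V=2.06; Q3=8.22, Q2=10.28; dissipated=0.000
Final charges: Q1=1.50, Q2=10.28, Q3=8.22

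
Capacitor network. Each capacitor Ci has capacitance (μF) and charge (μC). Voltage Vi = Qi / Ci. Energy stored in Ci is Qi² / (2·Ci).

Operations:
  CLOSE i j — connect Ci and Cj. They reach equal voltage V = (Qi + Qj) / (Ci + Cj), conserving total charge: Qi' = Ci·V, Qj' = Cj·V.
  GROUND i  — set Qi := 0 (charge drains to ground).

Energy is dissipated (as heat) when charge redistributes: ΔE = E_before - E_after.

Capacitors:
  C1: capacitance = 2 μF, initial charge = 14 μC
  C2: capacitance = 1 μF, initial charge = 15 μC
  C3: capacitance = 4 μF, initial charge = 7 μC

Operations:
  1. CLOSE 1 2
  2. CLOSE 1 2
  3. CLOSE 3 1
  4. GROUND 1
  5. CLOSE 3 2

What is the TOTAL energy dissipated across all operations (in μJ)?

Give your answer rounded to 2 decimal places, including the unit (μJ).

Answer: 93.52 μJ

Derivation:
Initial: C1(2μF, Q=14μC, V=7.00V), C2(1μF, Q=15μC, V=15.00V), C3(4μF, Q=7μC, V=1.75V)
Op 1: CLOSE 1-2: Q_total=29.00, C_total=3.00, V=9.67; Q1=19.33, Q2=9.67; dissipated=21.333
Op 2: CLOSE 1-2: Q_total=29.00, C_total=3.00, V=9.67; Q1=19.33, Q2=9.67; dissipated=0.000
Op 3: CLOSE 3-1: Q_total=26.33, C_total=6.00, V=4.39; Q3=17.56, Q1=8.78; dissipated=41.782
Op 4: GROUND 1: Q1=0; energy lost=19.262
Op 5: CLOSE 3-2: Q_total=27.22, C_total=5.00, V=5.44; Q3=21.78, Q2=5.44; dissipated=11.142
Total dissipated: 93.520 μJ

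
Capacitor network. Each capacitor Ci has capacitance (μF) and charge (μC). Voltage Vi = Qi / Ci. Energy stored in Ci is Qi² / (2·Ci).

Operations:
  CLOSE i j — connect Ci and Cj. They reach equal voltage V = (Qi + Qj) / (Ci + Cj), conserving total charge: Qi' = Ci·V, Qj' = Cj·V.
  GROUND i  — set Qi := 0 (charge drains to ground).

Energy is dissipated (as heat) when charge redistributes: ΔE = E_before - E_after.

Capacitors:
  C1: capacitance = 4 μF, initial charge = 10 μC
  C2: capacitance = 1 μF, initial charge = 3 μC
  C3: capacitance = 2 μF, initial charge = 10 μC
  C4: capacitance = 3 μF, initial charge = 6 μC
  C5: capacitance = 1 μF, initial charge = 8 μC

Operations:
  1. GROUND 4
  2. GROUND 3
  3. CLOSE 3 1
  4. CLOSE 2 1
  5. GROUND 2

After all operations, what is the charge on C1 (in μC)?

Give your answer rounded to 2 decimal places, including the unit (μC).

Initial: C1(4μF, Q=10μC, V=2.50V), C2(1μF, Q=3μC, V=3.00V), C3(2μF, Q=10μC, V=5.00V), C4(3μF, Q=6μC, V=2.00V), C5(1μF, Q=8μC, V=8.00V)
Op 1: GROUND 4: Q4=0; energy lost=6.000
Op 2: GROUND 3: Q3=0; energy lost=25.000
Op 3: CLOSE 3-1: Q_total=10.00, C_total=6.00, V=1.67; Q3=3.33, Q1=6.67; dissipated=4.167
Op 4: CLOSE 2-1: Q_total=9.67, C_total=5.00, V=1.93; Q2=1.93, Q1=7.73; dissipated=0.711
Op 5: GROUND 2: Q2=0; energy lost=1.869
Final charges: Q1=7.73, Q2=0.00, Q3=3.33, Q4=0.00, Q5=8.00

Answer: 7.73 μC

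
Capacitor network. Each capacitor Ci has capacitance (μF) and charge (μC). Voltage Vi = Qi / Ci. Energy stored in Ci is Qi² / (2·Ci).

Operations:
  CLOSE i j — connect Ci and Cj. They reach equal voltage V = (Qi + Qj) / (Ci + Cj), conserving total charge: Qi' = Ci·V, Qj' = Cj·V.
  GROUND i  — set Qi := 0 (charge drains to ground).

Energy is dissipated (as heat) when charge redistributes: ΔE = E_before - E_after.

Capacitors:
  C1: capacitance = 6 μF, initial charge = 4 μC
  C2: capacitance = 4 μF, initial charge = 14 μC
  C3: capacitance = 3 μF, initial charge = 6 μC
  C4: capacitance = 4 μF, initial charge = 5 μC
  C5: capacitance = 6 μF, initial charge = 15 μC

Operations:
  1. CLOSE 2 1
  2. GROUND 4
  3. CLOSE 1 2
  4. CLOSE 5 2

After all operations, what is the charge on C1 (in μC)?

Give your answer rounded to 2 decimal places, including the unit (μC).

Initial: C1(6μF, Q=4μC, V=0.67V), C2(4μF, Q=14μC, V=3.50V), C3(3μF, Q=6μC, V=2.00V), C4(4μF, Q=5μC, V=1.25V), C5(6μF, Q=15μC, V=2.50V)
Op 1: CLOSE 2-1: Q_total=18.00, C_total=10.00, V=1.80; Q2=7.20, Q1=10.80; dissipated=9.633
Op 2: GROUND 4: Q4=0; energy lost=3.125
Op 3: CLOSE 1-2: Q_total=18.00, C_total=10.00, V=1.80; Q1=10.80, Q2=7.20; dissipated=0.000
Op 4: CLOSE 5-2: Q_total=22.20, C_total=10.00, V=2.22; Q5=13.32, Q2=8.88; dissipated=0.588
Final charges: Q1=10.80, Q2=8.88, Q3=6.00, Q4=0.00, Q5=13.32

Answer: 10.80 μC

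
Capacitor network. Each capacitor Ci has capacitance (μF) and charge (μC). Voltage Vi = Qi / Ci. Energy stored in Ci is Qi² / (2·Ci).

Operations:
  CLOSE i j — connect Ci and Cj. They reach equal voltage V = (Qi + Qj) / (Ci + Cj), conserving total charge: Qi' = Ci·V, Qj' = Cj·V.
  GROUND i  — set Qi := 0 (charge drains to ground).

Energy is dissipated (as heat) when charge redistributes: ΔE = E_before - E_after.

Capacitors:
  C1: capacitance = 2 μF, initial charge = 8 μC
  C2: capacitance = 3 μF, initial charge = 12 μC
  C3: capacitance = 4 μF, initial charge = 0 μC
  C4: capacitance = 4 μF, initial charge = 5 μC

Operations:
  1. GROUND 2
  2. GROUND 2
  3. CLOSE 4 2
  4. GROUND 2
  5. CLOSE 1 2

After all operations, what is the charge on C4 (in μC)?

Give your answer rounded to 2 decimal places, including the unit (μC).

Answer: 2.86 μC

Derivation:
Initial: C1(2μF, Q=8μC, V=4.00V), C2(3μF, Q=12μC, V=4.00V), C3(4μF, Q=0μC, V=0.00V), C4(4μF, Q=5μC, V=1.25V)
Op 1: GROUND 2: Q2=0; energy lost=24.000
Op 2: GROUND 2: Q2=0; energy lost=0.000
Op 3: CLOSE 4-2: Q_total=5.00, C_total=7.00, V=0.71; Q4=2.86, Q2=2.14; dissipated=1.339
Op 4: GROUND 2: Q2=0; energy lost=0.765
Op 5: CLOSE 1-2: Q_total=8.00, C_total=5.00, V=1.60; Q1=3.20, Q2=4.80; dissipated=9.600
Final charges: Q1=3.20, Q2=4.80, Q3=0.00, Q4=2.86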